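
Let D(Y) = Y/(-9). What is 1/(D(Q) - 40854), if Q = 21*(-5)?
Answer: -3/122527 ≈ -2.4484e-5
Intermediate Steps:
Q = -105
D(Y) = -Y/9 (D(Y) = Y*(-⅑) = -Y/9)
1/(D(Q) - 40854) = 1/(-⅑*(-105) - 40854) = 1/(35/3 - 40854) = 1/(-122527/3) = -3/122527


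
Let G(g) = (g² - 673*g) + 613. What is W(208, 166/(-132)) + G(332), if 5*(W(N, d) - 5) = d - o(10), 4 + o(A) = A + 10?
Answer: -37157159/330 ≈ -1.1260e+5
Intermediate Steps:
o(A) = 6 + A (o(A) = -4 + (A + 10) = -4 + (10 + A) = 6 + A)
G(g) = 613 + g² - 673*g
W(N, d) = 9/5 + d/5 (W(N, d) = 5 + (d - (6 + 10))/5 = 5 + (d - 1*16)/5 = 5 + (d - 16)/5 = 5 + (-16 + d)/5 = 5 + (-16/5 + d/5) = 9/5 + d/5)
W(208, 166/(-132)) + G(332) = (9/5 + (166/(-132))/5) + (613 + 332² - 673*332) = (9/5 + (166*(-1/132))/5) + (613 + 110224 - 223436) = (9/5 + (⅕)*(-83/66)) - 112599 = (9/5 - 83/330) - 112599 = 511/330 - 112599 = -37157159/330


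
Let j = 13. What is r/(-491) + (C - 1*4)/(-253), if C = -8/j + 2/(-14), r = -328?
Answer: 7764147/11304293 ≈ 0.68683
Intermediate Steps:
C = -69/91 (C = -8/13 + 2/(-14) = -8*1/13 + 2*(-1/14) = -8/13 - ⅐ = -69/91 ≈ -0.75824)
r/(-491) + (C - 1*4)/(-253) = -328/(-491) + (-69/91 - 1*4)/(-253) = -328*(-1/491) + (-69/91 - 4)*(-1/253) = 328/491 - 433/91*(-1/253) = 328/491 + 433/23023 = 7764147/11304293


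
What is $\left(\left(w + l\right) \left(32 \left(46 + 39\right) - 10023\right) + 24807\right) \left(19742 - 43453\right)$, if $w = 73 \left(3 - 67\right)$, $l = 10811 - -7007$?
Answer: $2275791999441$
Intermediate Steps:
$l = 17818$ ($l = 10811 + 7007 = 17818$)
$w = -4672$ ($w = 73 \left(-64\right) = -4672$)
$\left(\left(w + l\right) \left(32 \left(46 + 39\right) - 10023\right) + 24807\right) \left(19742 - 43453\right) = \left(\left(-4672 + 17818\right) \left(32 \left(46 + 39\right) - 10023\right) + 24807\right) \left(19742 - 43453\right) = \left(13146 \left(32 \cdot 85 - 10023\right) + 24807\right) \left(-23711\right) = \left(13146 \left(2720 - 10023\right) + 24807\right) \left(-23711\right) = \left(13146 \left(-7303\right) + 24807\right) \left(-23711\right) = \left(-96005238 + 24807\right) \left(-23711\right) = \left(-95980431\right) \left(-23711\right) = 2275791999441$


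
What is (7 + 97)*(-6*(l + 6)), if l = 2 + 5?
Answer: -8112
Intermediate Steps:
l = 7
(7 + 97)*(-6*(l + 6)) = (7 + 97)*(-6*(7 + 6)) = 104*(-6*13) = 104*(-78) = -8112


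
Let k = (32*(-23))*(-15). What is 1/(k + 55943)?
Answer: 1/66983 ≈ 1.4929e-5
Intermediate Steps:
k = 11040 (k = -736*(-15) = 11040)
1/(k + 55943) = 1/(11040 + 55943) = 1/66983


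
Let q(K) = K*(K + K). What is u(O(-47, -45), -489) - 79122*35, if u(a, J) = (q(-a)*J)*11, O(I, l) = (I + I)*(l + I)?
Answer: -804571040502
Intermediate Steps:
q(K) = 2*K**2 (q(K) = K*(2*K) = 2*K**2)
O(I, l) = 2*I*(I + l) (O(I, l) = (2*I)*(I + l) = 2*I*(I + l))
u(a, J) = 22*J*a**2 (u(a, J) = ((2*(-a)**2)*J)*11 = ((2*a**2)*J)*11 = (2*J*a**2)*11 = 22*J*a**2)
u(O(-47, -45), -489) - 79122*35 = 22*(-489)*(2*(-47)*(-47 - 45))**2 - 79122*35 = 22*(-489)*(2*(-47)*(-92))**2 - 1*2769270 = 22*(-489)*8648**2 - 2769270 = 22*(-489)*74787904 - 2769270 = -804568271232 - 2769270 = -804571040502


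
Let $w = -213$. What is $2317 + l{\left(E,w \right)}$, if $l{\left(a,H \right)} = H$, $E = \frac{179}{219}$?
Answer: $2104$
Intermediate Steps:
$E = \frac{179}{219}$ ($E = 179 \cdot \frac{1}{219} = \frac{179}{219} \approx 0.81735$)
$2317 + l{\left(E,w \right)} = 2317 - 213 = 2104$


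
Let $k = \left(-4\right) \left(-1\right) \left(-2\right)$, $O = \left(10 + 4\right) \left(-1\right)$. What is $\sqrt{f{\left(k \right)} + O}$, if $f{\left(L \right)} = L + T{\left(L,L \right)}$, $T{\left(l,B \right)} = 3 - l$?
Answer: $i \sqrt{11} \approx 3.3166 i$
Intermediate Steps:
$O = -14$ ($O = 14 \left(-1\right) = -14$)
$k = -8$ ($k = 4 \left(-2\right) = -8$)
$f{\left(L \right)} = 3$ ($f{\left(L \right)} = L - \left(-3 + L\right) = 3$)
$\sqrt{f{\left(k \right)} + O} = \sqrt{3 - 14} = \sqrt{-11} = i \sqrt{11}$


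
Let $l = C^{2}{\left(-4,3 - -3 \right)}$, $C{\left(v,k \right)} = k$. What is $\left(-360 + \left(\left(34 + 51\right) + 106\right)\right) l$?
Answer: $-6084$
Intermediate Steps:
$l = 36$ ($l = \left(3 - -3\right)^{2} = \left(3 + 3\right)^{2} = 6^{2} = 36$)
$\left(-360 + \left(\left(34 + 51\right) + 106\right)\right) l = \left(-360 + \left(\left(34 + 51\right) + 106\right)\right) 36 = \left(-360 + \left(85 + 106\right)\right) 36 = \left(-360 + 191\right) 36 = \left(-169\right) 36 = -6084$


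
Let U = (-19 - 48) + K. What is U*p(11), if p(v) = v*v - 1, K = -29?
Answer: -11520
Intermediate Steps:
p(v) = -1 + v² (p(v) = v² - 1 = -1 + v²)
U = -96 (U = (-19 - 48) - 29 = -67 - 29 = -96)
U*p(11) = -96*(-1 + 11²) = -96*(-1 + 121) = -96*120 = -11520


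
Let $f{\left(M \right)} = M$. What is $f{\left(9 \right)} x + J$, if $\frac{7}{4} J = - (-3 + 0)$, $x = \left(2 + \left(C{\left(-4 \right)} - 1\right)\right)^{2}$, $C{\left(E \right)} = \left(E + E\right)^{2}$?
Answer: $\frac{266187}{7} \approx 38027.0$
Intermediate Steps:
$C{\left(E \right)} = 4 E^{2}$ ($C{\left(E \right)} = \left(2 E\right)^{2} = 4 E^{2}$)
$x = 4225$ ($x = \left(2 - \left(1 - 4 \left(-4\right)^{2}\right)\right)^{2} = \left(2 + \left(4 \cdot 16 - 1\right)\right)^{2} = \left(2 + \left(64 - 1\right)\right)^{2} = \left(2 + 63\right)^{2} = 65^{2} = 4225$)
$J = \frac{12}{7}$ ($J = \frac{4 \left(- (-3 + 0)\right)}{7} = \frac{4 \left(\left(-1\right) \left(-3\right)\right)}{7} = \frac{4}{7} \cdot 3 = \frac{12}{7} \approx 1.7143$)
$f{\left(9 \right)} x + J = 9 \cdot 4225 + \frac{12}{7} = 38025 + \frac{12}{7} = \frac{266187}{7}$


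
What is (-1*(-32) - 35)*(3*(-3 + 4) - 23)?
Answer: 60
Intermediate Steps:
(-1*(-32) - 35)*(3*(-3 + 4) - 23) = (32 - 35)*(3*1 - 23) = -3*(3 - 23) = -3*(-20) = 60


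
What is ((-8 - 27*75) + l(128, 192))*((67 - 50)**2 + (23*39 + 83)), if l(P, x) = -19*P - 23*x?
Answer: -11269989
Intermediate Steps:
l(P, x) = -23*x - 19*P
((-8 - 27*75) + l(128, 192))*((67 - 50)**2 + (23*39 + 83)) = ((-8 - 27*75) + (-23*192 - 19*128))*((67 - 50)**2 + (23*39 + 83)) = ((-8 - 2025) + (-4416 - 2432))*(17**2 + (897 + 83)) = (-2033 - 6848)*(289 + 980) = -8881*1269 = -11269989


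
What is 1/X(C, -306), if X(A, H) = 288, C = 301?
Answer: 1/288 ≈ 0.0034722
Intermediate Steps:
1/X(C, -306) = 1/288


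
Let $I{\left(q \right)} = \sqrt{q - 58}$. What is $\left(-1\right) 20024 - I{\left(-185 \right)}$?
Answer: $-20024 - 9 i \sqrt{3} \approx -20024.0 - 15.588 i$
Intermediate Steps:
$I{\left(q \right)} = \sqrt{-58 + q}$
$\left(-1\right) 20024 - I{\left(-185 \right)} = \left(-1\right) 20024 - \sqrt{-58 - 185} = -20024 - \sqrt{-243} = -20024 - 9 i \sqrt{3}$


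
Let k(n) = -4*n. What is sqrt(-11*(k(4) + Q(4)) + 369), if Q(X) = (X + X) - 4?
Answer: sqrt(501) ≈ 22.383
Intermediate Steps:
Q(X) = -4 + 2*X (Q(X) = 2*X - 4 = -4 + 2*X)
sqrt(-11*(k(4) + Q(4)) + 369) = sqrt(-11*(-4*4 + (-4 + 2*4)) + 369) = sqrt(-11*(-16 + (-4 + 8)) + 369) = sqrt(-11*(-16 + 4) + 369) = sqrt(-11*(-12) + 369) = sqrt(132 + 369) = sqrt(501)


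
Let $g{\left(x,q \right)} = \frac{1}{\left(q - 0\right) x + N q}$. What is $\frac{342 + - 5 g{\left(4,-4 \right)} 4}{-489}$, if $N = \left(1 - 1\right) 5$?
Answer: $- \frac{1373}{1956} \approx -0.70194$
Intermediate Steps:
$N = 0$ ($N = 0 \cdot 5 = 0$)
$g{\left(x,q \right)} = \frac{1}{q x}$ ($g{\left(x,q \right)} = \frac{1}{\left(q - 0\right) x + 0 q} = \frac{1}{\left(q + 0\right) x + 0} = \frac{1}{q x + 0} = \frac{1}{q x}$)
$\frac{342 + - 5 g{\left(4,-4 \right)} 4}{-489} = \frac{342 + - 5 \frac{1}{\left(-4\right) 4} \cdot 4}{-489} = \left(342 + - 5 \left(\left(- \frac{1}{4}\right) \frac{1}{4}\right) 4\right) \left(- \frac{1}{489}\right) = \left(342 + \left(-5\right) \left(- \frac{1}{16}\right) 4\right) \left(- \frac{1}{489}\right) = \left(342 + \frac{5}{16} \cdot 4\right) \left(- \frac{1}{489}\right) = \left(342 + \frac{5}{4}\right) \left(- \frac{1}{489}\right) = \frac{1373}{4} \left(- \frac{1}{489}\right) = - \frac{1373}{1956}$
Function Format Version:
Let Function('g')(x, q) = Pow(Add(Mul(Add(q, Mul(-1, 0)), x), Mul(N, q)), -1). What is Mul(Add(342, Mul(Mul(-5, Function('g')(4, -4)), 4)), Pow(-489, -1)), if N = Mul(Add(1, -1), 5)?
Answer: Rational(-1373, 1956) ≈ -0.70194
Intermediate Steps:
N = 0 (N = Mul(0, 5) = 0)
Function('g')(x, q) = Mul(Pow(q, -1), Pow(x, -1)) (Function('g')(x, q) = Pow(Add(Mul(Add(q, Mul(-1, 0)), x), Mul(0, q)), -1) = Pow(Add(Mul(Add(q, 0), x), 0), -1) = Pow(Add(Mul(q, x), 0), -1) = Pow(Mul(q, x), -1) = Mul(Pow(q, -1), Pow(x, -1)))
Mul(Add(342, Mul(Mul(-5, Function('g')(4, -4)), 4)), Pow(-489, -1)) = Mul(Add(342, Mul(Mul(-5, Mul(Pow(-4, -1), Pow(4, -1))), 4)), Pow(-489, -1)) = Mul(Add(342, Mul(Mul(-5, Mul(Rational(-1, 4), Rational(1, 4))), 4)), Rational(-1, 489)) = Mul(Add(342, Mul(Mul(-5, Rational(-1, 16)), 4)), Rational(-1, 489)) = Mul(Add(342, Mul(Rational(5, 16), 4)), Rational(-1, 489)) = Mul(Add(342, Rational(5, 4)), Rational(-1, 489)) = Mul(Rational(1373, 4), Rational(-1, 489)) = Rational(-1373, 1956)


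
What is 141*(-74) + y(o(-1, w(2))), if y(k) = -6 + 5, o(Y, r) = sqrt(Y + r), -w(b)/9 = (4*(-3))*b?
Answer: -10435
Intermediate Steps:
w(b) = 108*b (w(b) = -9*4*(-3)*b = -(-108)*b = 108*b)
y(k) = -1
141*(-74) + y(o(-1, w(2))) = 141*(-74) - 1 = -10434 - 1 = -10435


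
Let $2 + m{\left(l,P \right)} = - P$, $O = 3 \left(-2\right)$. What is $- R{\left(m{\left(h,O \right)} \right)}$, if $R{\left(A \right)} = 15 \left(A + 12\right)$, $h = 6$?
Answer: $-240$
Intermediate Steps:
$O = -6$
$m{\left(l,P \right)} = -2 - P$
$R{\left(A \right)} = 180 + 15 A$ ($R{\left(A \right)} = 15 \left(12 + A\right) = 180 + 15 A$)
$- R{\left(m{\left(h,O \right)} \right)} = - (180 + 15 \left(-2 - -6\right)) = - (180 + 15 \left(-2 + 6\right)) = - (180 + 15 \cdot 4) = - (180 + 60) = \left(-1\right) 240 = -240$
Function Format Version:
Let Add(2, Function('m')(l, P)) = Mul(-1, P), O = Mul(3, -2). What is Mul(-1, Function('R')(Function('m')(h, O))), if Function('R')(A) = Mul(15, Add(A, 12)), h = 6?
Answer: -240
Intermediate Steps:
O = -6
Function('m')(l, P) = Add(-2, Mul(-1, P))
Function('R')(A) = Add(180, Mul(15, A)) (Function('R')(A) = Mul(15, Add(12, A)) = Add(180, Mul(15, A)))
Mul(-1, Function('R')(Function('m')(h, O))) = Mul(-1, Add(180, Mul(15, Add(-2, Mul(-1, -6))))) = Mul(-1, Add(180, Mul(15, Add(-2, 6)))) = Mul(-1, Add(180, Mul(15, 4))) = Mul(-1, Add(180, 60)) = Mul(-1, 240) = -240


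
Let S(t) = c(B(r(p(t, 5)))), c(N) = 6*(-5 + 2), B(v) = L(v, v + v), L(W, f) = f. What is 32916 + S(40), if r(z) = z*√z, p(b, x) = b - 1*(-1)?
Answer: 32898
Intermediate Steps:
p(b, x) = 1 + b (p(b, x) = b + 1 = 1 + b)
r(z) = z^(3/2)
B(v) = 2*v (B(v) = v + v = 2*v)
c(N) = -18 (c(N) = 6*(-3) = -18)
S(t) = -18
32916 + S(40) = 32916 - 18 = 32898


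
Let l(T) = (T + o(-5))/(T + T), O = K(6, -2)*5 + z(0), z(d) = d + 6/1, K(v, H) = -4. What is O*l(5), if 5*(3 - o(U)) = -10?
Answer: -14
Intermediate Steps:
z(d) = 6 + d (z(d) = d + 6*1 = d + 6 = 6 + d)
o(U) = 5 (o(U) = 3 - ⅕*(-10) = 3 + 2 = 5)
O = -14 (O = -4*5 + (6 + 0) = -20 + 6 = -14)
l(T) = (5 + T)/(2*T) (l(T) = (T + 5)/(T + T) = (5 + T)/((2*T)) = (5 + T)*(1/(2*T)) = (5 + T)/(2*T))
O*l(5) = -7*(5 + 5)/5 = -7*10/5 = -14*1 = -14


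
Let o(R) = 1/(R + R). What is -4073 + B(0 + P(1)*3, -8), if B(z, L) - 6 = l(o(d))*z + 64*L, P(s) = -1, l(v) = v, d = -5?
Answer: -45787/10 ≈ -4578.7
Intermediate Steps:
o(R) = 1/(2*R)
B(z, L) = 6 + 64*L - z/10 (B(z, L) = 6 + (((1/2)/(-5))*z + 64*L) = 6 + (((1/2)*(-1/5))*z + 64*L) = 6 + (-z/10 + 64*L) = 6 + (64*L - z/10) = 6 + 64*L - z/10)
-4073 + B(0 + P(1)*3, -8) = -4073 + (6 + 64*(-8) - (0 - 1*3)/10) = -4073 + (6 - 512 - (0 - 3)/10) = -4073 + (6 - 512 - 1/10*(-3)) = -4073 + (6 - 512 + 3/10) = -4073 - 5057/10 = -45787/10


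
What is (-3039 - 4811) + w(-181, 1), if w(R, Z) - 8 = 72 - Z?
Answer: -7771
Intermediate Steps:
w(R, Z) = 80 - Z (w(R, Z) = 8 + (72 - Z) = 80 - Z)
(-3039 - 4811) + w(-181, 1) = (-3039 - 4811) + (80 - 1*1) = -7850 + (80 - 1) = -7850 + 79 = -7771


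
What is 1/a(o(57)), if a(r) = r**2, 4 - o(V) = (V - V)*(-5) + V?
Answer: 1/2809 ≈ 0.00035600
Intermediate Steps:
o(V) = 4 - V (o(V) = 4 - ((V - V)*(-5) + V) = 4 - (0*(-5) + V) = 4 - (0 + V) = 4 - V)
1/a(o(57)) = 1/((4 - 1*57)**2) = 1/((4 - 57)**2) = 1/((-53)**2) = 1/2809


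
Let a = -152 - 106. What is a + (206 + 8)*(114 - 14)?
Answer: 21142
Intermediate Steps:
a = -258
a + (206 + 8)*(114 - 14) = -258 + (206 + 8)*(114 - 14) = -258 + 214*100 = -258 + 21400 = 21142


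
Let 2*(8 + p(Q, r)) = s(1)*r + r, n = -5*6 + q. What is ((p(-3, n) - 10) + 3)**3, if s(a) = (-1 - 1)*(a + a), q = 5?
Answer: 91125/8 ≈ 11391.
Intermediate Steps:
s(a) = -4*a
n = -25 (n = -5*6 + 5 = -30 + 5 = -25)
p(Q, r) = -8 - 3*r/2 (p(Q, r) = -8 + ((-4*1)*r + r)/2 = -8 + (-4*r + r)/2 = -8 + (-3*r)/2 = -8 - 3*r/2)
((p(-3, n) - 10) + 3)**3 = (((-8 - 3/2*(-25)) - 10) + 3)**3 = (((-8 + 75/2) - 10) + 3)**3 = ((59/2 - 10) + 3)**3 = (39/2 + 3)**3 = (45/2)**3 = 91125/8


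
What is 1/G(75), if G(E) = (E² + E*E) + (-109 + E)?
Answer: 1/11216 ≈ 8.9158e-5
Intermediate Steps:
G(E) = -109 + E + 2*E² (G(E) = (E² + E²) + (-109 + E) = 2*E² + (-109 + E) = -109 + E + 2*E²)
1/G(75) = 1/(-109 + 75 + 2*75²) = 1/(-109 + 75 + 2*5625) = 1/(-109 + 75 + 11250) = 1/11216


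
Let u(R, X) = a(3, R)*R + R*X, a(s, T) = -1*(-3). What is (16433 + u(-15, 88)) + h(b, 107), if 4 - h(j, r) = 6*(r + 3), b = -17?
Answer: 14412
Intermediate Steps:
a(s, T) = 3
u(R, X) = 3*R + R*X
h(j, r) = -14 - 6*r (h(j, r) = 4 - 6*(r + 3) = 4 - 6*(3 + r) = 4 - (18 + 6*r) = 4 + (-18 - 6*r) = -14 - 6*r)
(16433 + u(-15, 88)) + h(b, 107) = (16433 - 15*(3 + 88)) + (-14 - 6*107) = (16433 - 15*91) + (-14 - 642) = (16433 - 1365) - 656 = 15068 - 656 = 14412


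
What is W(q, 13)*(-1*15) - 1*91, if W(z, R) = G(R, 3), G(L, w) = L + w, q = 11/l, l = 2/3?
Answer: -331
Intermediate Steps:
l = 2/3 (l = 2*(1/3) = 2/3 ≈ 0.66667)
q = 33/2 (q = 11/(2/3) = 11*(3/2) = 33/2 ≈ 16.500)
W(z, R) = 3 + R (W(z, R) = R + 3 = 3 + R)
W(q, 13)*(-1*15) - 1*91 = (3 + 13)*(-1*15) - 1*91 = 16*(-15) - 91 = -240 - 91 = -331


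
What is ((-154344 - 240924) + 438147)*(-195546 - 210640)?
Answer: -17416849494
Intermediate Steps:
((-154344 - 240924) + 438147)*(-195546 - 210640) = (-395268 + 438147)*(-406186) = 42879*(-406186) = -17416849494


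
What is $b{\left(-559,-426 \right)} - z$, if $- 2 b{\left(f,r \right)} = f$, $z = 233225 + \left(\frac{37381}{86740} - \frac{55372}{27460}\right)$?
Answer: $- \frac{27742227211659}{119094020} \approx -2.3294 \cdot 10^{5}$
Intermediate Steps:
$z = \frac{27775513990249}{119094020}$ ($z = 233225 + \left(37381 \cdot \frac{1}{86740} - \frac{13843}{6865}\right) = 233225 + \left(\frac{37381}{86740} - \frac{13843}{6865}\right) = 233225 - \frac{188824251}{119094020} = \frac{27775513990249}{119094020} \approx 2.3322 \cdot 10^{5}$)
$b{\left(f,r \right)} = - \frac{f}{2}$
$b{\left(-559,-426 \right)} - z = \left(- \frac{1}{2}\right) \left(-559\right) - \frac{27775513990249}{119094020} = \frac{559}{2} - \frac{27775513990249}{119094020} = - \frac{27742227211659}{119094020}$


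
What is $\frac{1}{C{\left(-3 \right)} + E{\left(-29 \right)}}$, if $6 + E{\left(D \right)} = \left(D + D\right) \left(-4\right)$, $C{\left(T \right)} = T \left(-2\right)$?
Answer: $\frac{1}{232} \approx 0.0043103$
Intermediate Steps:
$C{\left(T \right)} = - 2 T$
$E{\left(D \right)} = -6 - 8 D$ ($E{\left(D \right)} = -6 + \left(D + D\right) \left(-4\right) = -6 + 2 D \left(-4\right) = -6 - 8 D$)
$\frac{1}{C{\left(-3 \right)} + E{\left(-29 \right)}} = \frac{1}{\left(-2\right) \left(-3\right) - -226} = \frac{1}{6 + \left(-6 + 232\right)} = \frac{1}{6 + 226} = \frac{1}{232}$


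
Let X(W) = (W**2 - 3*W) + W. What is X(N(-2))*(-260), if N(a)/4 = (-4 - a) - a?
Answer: 0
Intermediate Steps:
N(a) = -16 - 8*a (N(a) = 4*((-4 - a) - a) = 4*(-4 - 2*a) = -16 - 8*a)
X(W) = W**2 - 2*W
X(N(-2))*(-260) = ((-16 - 8*(-2))*(-2 + (-16 - 8*(-2))))*(-260) = ((-16 + 16)*(-2 + (-16 + 16)))*(-260) = (0*(-2 + 0))*(-260) = (0*(-2))*(-260) = 0*(-260) = 0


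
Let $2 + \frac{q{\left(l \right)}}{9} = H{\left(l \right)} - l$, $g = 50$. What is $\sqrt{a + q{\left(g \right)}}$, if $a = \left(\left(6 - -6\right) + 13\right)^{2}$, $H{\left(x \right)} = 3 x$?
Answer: $\sqrt{1507} \approx 38.82$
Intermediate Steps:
$a = 625$ ($a = \left(\left(6 + 6\right) + 13\right)^{2} = \left(12 + 13\right)^{2} = 25^{2} = 625$)
$q{\left(l \right)} = -18 + 18 l$ ($q{\left(l \right)} = -18 + 9 \left(3 l - l\right) = -18 + 9 \cdot 2 l = -18 + 18 l$)
$\sqrt{a + q{\left(g \right)}} = \sqrt{625 + \left(-18 + 18 \cdot 50\right)} = \sqrt{625 + \left(-18 + 900\right)} = \sqrt{625 + 882} = \sqrt{1507}$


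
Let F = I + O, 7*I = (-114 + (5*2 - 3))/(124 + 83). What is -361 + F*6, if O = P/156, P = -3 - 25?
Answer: -2276263/6279 ≈ -362.52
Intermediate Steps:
P = -28
O = -7/39 (O = -28/156 = -28*1/156 = -7/39 ≈ -0.17949)
I = -107/1449 (I = ((-114 + (5*2 - 3))/(124 + 83))/7 = ((-114 + (10 - 3))/207)/7 = ((-114 + 7)*(1/207))/7 = (-107*1/207)/7 = (⅐)*(-107/207) = -107/1449 ≈ -0.073844)
F = -4772/18837 (F = -107/1449 - 7/39 = -4772/18837 ≈ -0.25333)
-361 + F*6 = -361 - 4772/18837*6 = -361 - 9544/6279 = -2276263/6279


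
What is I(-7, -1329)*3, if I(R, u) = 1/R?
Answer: -3/7 ≈ -0.42857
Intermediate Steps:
I(-7, -1329)*3 = 3/(-7) = -⅐*3 = -3/7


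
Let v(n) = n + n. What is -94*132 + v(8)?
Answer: -12392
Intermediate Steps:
v(n) = 2*n
-94*132 + v(8) = -94*132 + 2*8 = -12408 + 16 = -12392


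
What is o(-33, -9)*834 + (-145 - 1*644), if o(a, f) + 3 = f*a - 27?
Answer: 221889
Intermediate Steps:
o(a, f) = -30 + a*f (o(a, f) = -3 + (f*a - 27) = -3 + (a*f - 27) = -3 + (-27 + a*f) = -30 + a*f)
o(-33, -9)*834 + (-145 - 1*644) = (-30 - 33*(-9))*834 + (-145 - 1*644) = (-30 + 297)*834 + (-145 - 644) = 267*834 - 789 = 222678 - 789 = 221889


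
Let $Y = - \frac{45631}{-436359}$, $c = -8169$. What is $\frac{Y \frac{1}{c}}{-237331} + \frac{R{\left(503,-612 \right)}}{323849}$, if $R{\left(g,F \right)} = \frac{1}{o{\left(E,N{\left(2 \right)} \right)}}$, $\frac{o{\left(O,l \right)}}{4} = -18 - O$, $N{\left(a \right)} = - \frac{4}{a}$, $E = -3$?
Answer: $- \frac{281702461973987}{5479486471662036274980} \approx -5.141 \cdot 10^{-8}$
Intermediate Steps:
$Y = \frac{45631}{436359}$ ($Y = \left(-45631\right) \left(- \frac{1}{436359}\right) = \frac{45631}{436359} \approx 0.10457$)
$o{\left(O,l \right)} = -72 - 4 O$ ($o{\left(O,l \right)} = 4 \left(-18 - O\right) = -72 - 4 O$)
$R{\left(g,F \right)} = - \frac{1}{60}$ ($R{\left(g,F \right)} = \frac{1}{-72 - -12} = \frac{1}{-72 + 12} = \frac{1}{-60} = - \frac{1}{60}$)
$\frac{Y \frac{1}{c}}{-237331} + \frac{R{\left(503,-612 \right)}}{323849} = \frac{\frac{45631}{436359} \frac{1}{-8169}}{-237331} - \frac{1}{60 \cdot 323849} = \frac{45631}{436359} \left(- \frac{1}{8169}\right) \left(- \frac{1}{237331}\right) - \frac{1}{19430940} = \left(- \frac{45631}{3564616671}\right) \left(- \frac{1}{237331}\right) - \frac{1}{19430940} = \frac{45631}{845994039145101} - \frac{1}{19430940} = - \frac{281702461973987}{5479486471662036274980}$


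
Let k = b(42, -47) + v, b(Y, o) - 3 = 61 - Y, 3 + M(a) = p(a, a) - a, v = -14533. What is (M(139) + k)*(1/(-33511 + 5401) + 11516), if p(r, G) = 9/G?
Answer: -329664312555661/1953645 ≈ -1.6874e+8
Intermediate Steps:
M(a) = -3 - a + 9/a (M(a) = -3 + (9/a - a) = -3 + (-a + 9/a) = -3 - a + 9/a)
b(Y, o) = 64 - Y (b(Y, o) = 3 + (61 - Y) = 64 - Y)
k = -14511 (k = (64 - 1*42) - 14533 = (64 - 42) - 14533 = 22 - 14533 = -14511)
(M(139) + k)*(1/(-33511 + 5401) + 11516) = ((-3 - 1*139 + 9/139) - 14511)*(1/(-33511 + 5401) + 11516) = ((-3 - 139 + 9*(1/139)) - 14511)*(1/(-28110) + 11516) = ((-3 - 139 + 9/139) - 14511)*(-1/28110 + 11516) = (-19729/139 - 14511)*(323714759/28110) = -2036758/139*323714759/28110 = -329664312555661/1953645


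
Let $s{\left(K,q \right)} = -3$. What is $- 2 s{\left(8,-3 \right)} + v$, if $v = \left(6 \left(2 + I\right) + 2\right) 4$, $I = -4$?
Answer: $-34$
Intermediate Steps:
$v = -40$ ($v = \left(6 \left(2 - 4\right) + 2\right) 4 = \left(6 \left(-2\right) + 2\right) 4 = \left(-12 + 2\right) 4 = \left(-10\right) 4 = -40$)
$- 2 s{\left(8,-3 \right)} + v = \left(-2\right) \left(-3\right) - 40 = 6 - 40 = -34$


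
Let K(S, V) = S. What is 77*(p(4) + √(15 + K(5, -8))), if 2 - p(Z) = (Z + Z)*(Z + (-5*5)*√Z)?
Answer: 28490 + 154*√5 ≈ 28834.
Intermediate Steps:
p(Z) = 2 - 2*Z*(Z - 25*√Z) (p(Z) = 2 - (Z + Z)*(Z + (-5*5)*√Z) = 2 - 2*Z*(Z - 25*√Z))
77*(p(4) + √(15 + K(5, -8))) = 77*((2 - 2*4² + 50*4^(3/2)) + √(15 + 5)) = 77*((2 - 2*16 + 50*8) + √20) = 77*((2 - 32 + 400) + 2*√5) = 77*(370 + 2*√5) = 28490 + 154*√5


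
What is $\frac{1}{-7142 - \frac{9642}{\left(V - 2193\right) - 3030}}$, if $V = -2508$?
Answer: $- \frac{2577}{18401720} \approx -0.00014004$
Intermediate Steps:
$\frac{1}{-7142 - \frac{9642}{\left(V - 2193\right) - 3030}} = \frac{1}{-7142 - \frac{9642}{\left(-2508 - 2193\right) - 3030}} = \frac{1}{-7142 - \frac{9642}{-4701 - 3030}} = \frac{1}{-7142 - \frac{9642}{-7731}} = \frac{1}{-7142 - - \frac{3214}{2577}} = \frac{1}{-7142 + \frac{3214}{2577}} = \frac{1}{- \frac{18401720}{2577}} = - \frac{2577}{18401720}$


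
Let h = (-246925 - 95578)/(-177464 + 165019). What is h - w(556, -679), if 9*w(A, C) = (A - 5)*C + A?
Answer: 4652198512/112005 ≈ 41536.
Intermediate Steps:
h = 342503/12445 (h = -342503/(-12445) = -342503*(-1/12445) = 342503/12445 ≈ 27.521)
w(A, C) = A/9 + C*(-5 + A)/9 (w(A, C) = ((A - 5)*C + A)/9 = ((-5 + A)*C + A)/9 = (C*(-5 + A) + A)/9 = (A + C*(-5 + A))/9 = A/9 + C*(-5 + A)/9)
h - w(556, -679) = 342503/12445 - (-5/9*(-679) + (1/9)*556 + (1/9)*556*(-679)) = 342503/12445 - (3395/9 + 556/9 - 377524/9) = 342503/12445 - 1*(-373573/9) = 342503/12445 + 373573/9 = 4652198512/112005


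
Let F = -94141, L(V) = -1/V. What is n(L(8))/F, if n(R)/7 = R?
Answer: 7/753128 ≈ 9.2946e-6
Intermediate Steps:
n(R) = 7*R
n(L(8))/F = (7*(-1/8))/(-94141) = (7*(-1*⅛))*(-1/94141) = (7*(-⅛))*(-1/94141) = -7/8*(-1/94141) = 7/753128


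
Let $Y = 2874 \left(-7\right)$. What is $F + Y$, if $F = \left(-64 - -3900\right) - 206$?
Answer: $-16488$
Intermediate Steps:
$F = 3630$ ($F = \left(-64 + 3900\right) - 206 = 3836 - 206 = 3630$)
$Y = -20118$
$F + Y = 3630 - 20118 = -16488$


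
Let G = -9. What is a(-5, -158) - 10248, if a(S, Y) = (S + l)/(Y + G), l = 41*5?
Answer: -1711616/167 ≈ -10249.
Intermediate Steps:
l = 205
a(S, Y) = (205 + S)/(-9 + Y) (a(S, Y) = (S + 205)/(Y - 9) = (205 + S)/(-9 + Y))
a(-5, -158) - 10248 = (205 - 5)/(-9 - 158) - 10248 = 200/(-167) - 10248 = -1/167*200 - 10248 = -200/167 - 10248 = -1711616/167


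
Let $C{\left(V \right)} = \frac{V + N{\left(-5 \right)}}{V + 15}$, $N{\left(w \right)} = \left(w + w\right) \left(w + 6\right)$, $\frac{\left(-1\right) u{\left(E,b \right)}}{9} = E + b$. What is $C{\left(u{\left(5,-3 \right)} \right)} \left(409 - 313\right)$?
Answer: $896$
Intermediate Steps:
$u{\left(E,b \right)} = - 9 E - 9 b$ ($u{\left(E,b \right)} = - 9 \left(E + b\right) = - 9 E - 9 b$)
$N{\left(w \right)} = 2 w \left(6 + w\right)$
$C{\left(V \right)} = \frac{-10 + V}{15 + V}$ ($C{\left(V \right)} = \frac{V + 2 \left(-5\right) \left(6 - 5\right)}{V + 15} = \frac{V + 2 \left(-5\right) 1}{15 + V} = \frac{V - 10}{15 + V} = \frac{-10 + V}{15 + V}$)
$C{\left(u{\left(5,-3 \right)} \right)} \left(409 - 313\right) = \frac{-10 - 18}{15 - 18} \left(409 - 313\right) = \frac{-10 + \left(-45 + 27\right)}{15 + \left(-45 + 27\right)} 96 = \frac{-10 - 18}{15 - 18} \cdot 96 = \frac{1}{-3} \left(-28\right) 96 = \left(- \frac{1}{3}\right) \left(-28\right) 96 = \frac{28}{3} \cdot 96 = 896$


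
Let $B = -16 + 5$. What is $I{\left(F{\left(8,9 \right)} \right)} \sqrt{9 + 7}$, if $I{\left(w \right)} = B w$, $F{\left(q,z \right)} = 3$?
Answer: $-132$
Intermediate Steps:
$B = -11$
$I{\left(w \right)} = - 11 w$
$I{\left(F{\left(8,9 \right)} \right)} \sqrt{9 + 7} = \left(-11\right) 3 \sqrt{9 + 7} = - 33 \sqrt{16} = \left(-33\right) 4 = -132$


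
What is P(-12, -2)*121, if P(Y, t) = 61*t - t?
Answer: -14520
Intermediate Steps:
P(Y, t) = 60*t
P(-12, -2)*121 = (60*(-2))*121 = -120*121 = -14520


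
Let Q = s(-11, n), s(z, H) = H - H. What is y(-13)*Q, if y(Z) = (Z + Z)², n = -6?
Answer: 0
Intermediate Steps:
s(z, H) = 0
Q = 0
y(Z) = 4*Z² (y(Z) = (2*Z)² = 4*Z²)
y(-13)*Q = (4*(-13)²)*0 = (4*169)*0 = 676*0 = 0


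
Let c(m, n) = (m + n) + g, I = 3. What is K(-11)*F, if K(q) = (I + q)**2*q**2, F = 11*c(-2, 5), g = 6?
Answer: 766656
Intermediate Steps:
c(m, n) = 6 + m + n (c(m, n) = (m + n) + 6 = 6 + m + n)
F = 99 (F = 11*(6 - 2 + 5) = 11*9 = 99)
K(q) = q**2*(3 + q)**2 (K(q) = (3 + q)**2*q**2 = q**2*(3 + q)**2)
K(-11)*F = ((-11)**2*(3 - 11)**2)*99 = (121*(-8)**2)*99 = (121*64)*99 = 7744*99 = 766656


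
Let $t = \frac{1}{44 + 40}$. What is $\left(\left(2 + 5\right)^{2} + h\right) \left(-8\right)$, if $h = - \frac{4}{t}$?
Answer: $2296$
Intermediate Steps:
$t = \frac{1}{84} \approx 0.011905$
$h = -336$ ($h = - 4 \frac{1}{\frac{1}{84}} = \left(-4\right) 84 = -336$)
$\left(\left(2 + 5\right)^{2} + h\right) \left(-8\right) = \left(\left(2 + 5\right)^{2} - 336\right) \left(-8\right) = \left(7^{2} - 336\right) \left(-8\right) = \left(49 - 336\right) \left(-8\right) = \left(-287\right) \left(-8\right) = 2296$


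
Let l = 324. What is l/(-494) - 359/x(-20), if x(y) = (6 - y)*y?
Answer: 341/9880 ≈ 0.034514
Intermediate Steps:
x(y) = y*(6 - y)
l/(-494) - 359/x(-20) = 324/(-494) - 359*(-1/(20*(6 - 1*(-20)))) = 324*(-1/494) - 359*(-1/(20*(6 + 20))) = -162/247 - 359/((-20*26)) = -162/247 - 359/(-520) = -162/247 - 359*(-1/520) = -162/247 + 359/520 = 341/9880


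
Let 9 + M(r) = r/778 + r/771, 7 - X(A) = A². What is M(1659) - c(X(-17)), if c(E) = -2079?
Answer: 414744817/199946 ≈ 2074.3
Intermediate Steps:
X(A) = 7 - A²
M(r) = -9 + 1549*r/599838 (M(r) = -9 + (r/778 + r/771) = -9 + 1549*r/599838)
M(1659) - c(X(-17)) = (-9 + (1549/599838)*1659) - 1*(-2079) = (-9 + 856597/199946) + 2079 = -942917/199946 + 2079 = 414744817/199946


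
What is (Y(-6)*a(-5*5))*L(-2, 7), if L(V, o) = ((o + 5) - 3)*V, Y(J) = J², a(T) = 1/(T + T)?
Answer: 324/25 ≈ 12.960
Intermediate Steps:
a(T) = 1/(2*T)
L(V, o) = V*(2 + o) (L(V, o) = ((5 + o) - 3)*V = (2 + o)*V = V*(2 + o))
(Y(-6)*a(-5*5))*L(-2, 7) = ((-6)²*(1/(2*((-5*5)))))*(-2*(2 + 7)) = (36*((½)/(-25)))*(-2*9) = (36*((½)*(-1/25)))*(-18) = (36*(-1/50))*(-18) = -18/25*(-18) = 324/25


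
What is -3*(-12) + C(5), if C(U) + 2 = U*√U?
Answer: 34 + 5*√5 ≈ 45.180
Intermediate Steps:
C(U) = -2 + U^(3/2) (C(U) = -2 + U*√U = -2 + U^(3/2))
-3*(-12) + C(5) = -3*(-12) + (-2 + 5^(3/2)) = 36 + (-2 + 5*√5) = 34 + 5*√5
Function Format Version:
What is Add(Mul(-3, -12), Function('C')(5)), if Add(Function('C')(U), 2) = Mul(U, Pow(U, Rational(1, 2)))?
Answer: Add(34, Mul(5, Pow(5, Rational(1, 2)))) ≈ 45.180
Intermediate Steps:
Function('C')(U) = Add(-2, Pow(U, Rational(3, 2))) (Function('C')(U) = Add(-2, Mul(U, Pow(U, Rational(1, 2)))) = Add(-2, Pow(U, Rational(3, 2))))
Add(Mul(-3, -12), Function('C')(5)) = Add(Mul(-3, -12), Add(-2, Pow(5, Rational(3, 2)))) = Add(36, Add(-2, Mul(5, Pow(5, Rational(1, 2))))) = Add(34, Mul(5, Pow(5, Rational(1, 2))))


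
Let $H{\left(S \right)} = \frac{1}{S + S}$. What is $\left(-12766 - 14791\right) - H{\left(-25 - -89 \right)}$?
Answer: $- \frac{3527297}{128} \approx -27557.0$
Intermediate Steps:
$H{\left(S \right)} = \frac{1}{2 S}$
$\left(-12766 - 14791\right) - H{\left(-25 - -89 \right)} = \left(-12766 - 14791\right) - \frac{1}{2 \left(-25 - -89\right)} = \left(-12766 - 14791\right) - \frac{1}{2 \left(-25 + 89\right)} = -27557 - \frac{1}{2 \cdot 64} = -27557 - \frac{1}{2} \cdot \frac{1}{64} = -27557 - \frac{1}{128} = - \frac{3527297}{128}$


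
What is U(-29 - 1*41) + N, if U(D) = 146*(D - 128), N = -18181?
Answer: -47089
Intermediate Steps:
U(D) = -18688 + 146*D (U(D) = 146*(-128 + D) = -18688 + 146*D)
U(-29 - 1*41) + N = (-18688 + 146*(-29 - 1*41)) - 18181 = (-18688 + 146*(-29 - 41)) - 18181 = (-18688 + 146*(-70)) - 18181 = (-18688 - 10220) - 18181 = -28908 - 18181 = -47089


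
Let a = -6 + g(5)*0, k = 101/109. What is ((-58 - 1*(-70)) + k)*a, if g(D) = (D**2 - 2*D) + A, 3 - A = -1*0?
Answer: -8454/109 ≈ -77.560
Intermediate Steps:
A = 3 (A = 3 - (-1)*0 = 3 - 1*0 = 3 + 0 = 3)
g(D) = 3 + D**2 - 2*D (g(D) = (D**2 - 2*D) + 3 = 3 + D**2 - 2*D)
k = 101/109 (k = 101*(1/109) = 101/109 ≈ 0.92661)
a = -6 (a = -6 + (3 + 5**2 - 2*5)*0 = -6 + (3 + 25 - 10)*0 = -6 + 18*0 = -6 + 0 = -6)
((-58 - 1*(-70)) + k)*a = ((-58 - 1*(-70)) + 101/109)*(-6) = ((-58 + 70) + 101/109)*(-6) = (12 + 101/109)*(-6) = (1409/109)*(-6) = -8454/109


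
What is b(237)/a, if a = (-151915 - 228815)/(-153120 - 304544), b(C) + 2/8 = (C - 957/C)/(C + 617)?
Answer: 11727640/428105503 ≈ 0.027394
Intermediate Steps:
b(C) = -¼ + (C - 957/C)/(617 + C) (b(C) = -¼ + (C - 957/C)/(C + 617) = -¼ + (C - 957/C)/(617 + C))
a = 190365/228832 (a = -380730/(-457664) = -380730*(-1/457664) = 190365/228832 ≈ 0.83190)
b(237)/a = ((¼)*(-3828 - 617*237 + 3*237²)/(237*(617 + 237)))/(190365/228832) = ((¼)*(1/237)*(-3828 - 146229 + 3*56169)/854)*(228832/190365) = ((¼)*(1/237)*(1/854)*(-3828 - 146229 + 168507))*(228832/190365) = ((¼)*(1/237)*(1/854)*18450)*(228832/190365) = (3075/134932)*(228832/190365) = 11727640/428105503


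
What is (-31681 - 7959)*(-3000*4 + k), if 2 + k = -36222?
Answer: 1911599360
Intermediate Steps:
k = -36224 (k = -2 - 36222 = -36224)
(-31681 - 7959)*(-3000*4 + k) = (-31681 - 7959)*(-3000*4 - 36224) = -39640*(-12000 - 36224) = -39640*(-48224) = 1911599360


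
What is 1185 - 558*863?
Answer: -480369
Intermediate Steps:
1185 - 558*863 = 1185 - 481554 = -480369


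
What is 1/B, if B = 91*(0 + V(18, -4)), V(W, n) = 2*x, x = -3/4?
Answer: -2/273 ≈ -0.0073260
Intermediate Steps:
x = -¾ (x = -3*¼ = -¾ ≈ -0.75000)
V(W, n) = -3/2 (V(W, n) = 2*(-¾) = -3/2)
B = -273/2 (B = 91*(0 - 3/2) = 91*(-3/2) = -273/2 ≈ -136.50)
1/B = 1/(-273/2) = -2/273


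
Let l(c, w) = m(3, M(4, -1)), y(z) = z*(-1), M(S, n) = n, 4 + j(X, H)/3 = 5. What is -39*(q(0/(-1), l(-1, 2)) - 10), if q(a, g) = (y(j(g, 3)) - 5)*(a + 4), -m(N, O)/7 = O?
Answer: 1638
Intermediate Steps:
j(X, H) = 3 (j(X, H) = -12 + 3*5 = -12 + 15 = 3)
y(z) = -z
m(N, O) = -7*O
l(c, w) = 7 (l(c, w) = -7*(-1) = 7)
q(a, g) = -32 - 8*a (q(a, g) = (-1*3 - 5)*(a + 4) = (-3 - 5)*(4 + a) = -8*(4 + a) = -32 - 8*a)
-39*(q(0/(-1), l(-1, 2)) - 10) = -39*((-32 - 0/(-1)) - 10) = -39*((-32 - 0*(-1)) - 10) = -39*((-32 - 8*0) - 10) = -39*((-32 + 0) - 10) = -39*(-32 - 10) = -39*(-42) = 1638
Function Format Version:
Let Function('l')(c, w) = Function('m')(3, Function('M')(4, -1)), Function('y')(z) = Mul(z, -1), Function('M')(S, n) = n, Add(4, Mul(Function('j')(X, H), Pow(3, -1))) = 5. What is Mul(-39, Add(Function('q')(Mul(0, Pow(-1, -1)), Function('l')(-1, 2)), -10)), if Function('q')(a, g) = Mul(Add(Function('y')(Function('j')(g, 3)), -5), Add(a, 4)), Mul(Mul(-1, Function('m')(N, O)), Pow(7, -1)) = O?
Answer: 1638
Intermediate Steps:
Function('j')(X, H) = 3 (Function('j')(X, H) = Add(-12, Mul(3, 5)) = Add(-12, 15) = 3)
Function('y')(z) = Mul(-1, z)
Function('m')(N, O) = Mul(-7, O)
Function('l')(c, w) = 7 (Function('l')(c, w) = Mul(-7, -1) = 7)
Function('q')(a, g) = Add(-32, Mul(-8, a)) (Function('q')(a, g) = Mul(Add(Mul(-1, 3), -5), Add(a, 4)) = Mul(Add(-3, -5), Add(4, a)) = Mul(-8, Add(4, a)) = Add(-32, Mul(-8, a)))
Mul(-39, Add(Function('q')(Mul(0, Pow(-1, -1)), Function('l')(-1, 2)), -10)) = Mul(-39, Add(Add(-32, Mul(-8, Mul(0, Pow(-1, -1)))), -10)) = Mul(-39, Add(Add(-32, Mul(-8, Mul(0, -1))), -10)) = Mul(-39, Add(Add(-32, Mul(-8, 0)), -10)) = Mul(-39, Add(Add(-32, 0), -10)) = Mul(-39, Add(-32, -10)) = Mul(-39, -42) = 1638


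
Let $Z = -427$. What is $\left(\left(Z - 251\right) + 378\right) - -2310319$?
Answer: $2310019$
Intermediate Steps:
$\left(\left(Z - 251\right) + 378\right) - -2310319 = \left(\left(-427 - 251\right) + 378\right) - -2310319 = \left(-678 + 378\right) + 2310319 = -300 + 2310319 = 2310019$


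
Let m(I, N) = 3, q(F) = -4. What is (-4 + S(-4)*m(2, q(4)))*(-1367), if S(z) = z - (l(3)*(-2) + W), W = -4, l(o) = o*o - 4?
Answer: -35542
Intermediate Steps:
l(o) = -4 + o**2 (l(o) = o**2 - 4 = -4 + o**2)
S(z) = 14 + z (S(z) = z - ((-4 + 3**2)*(-2) - 4) = z - ((-4 + 9)*(-2) - 4) = z - (5*(-2) - 4) = z - (-10 - 4) = z - 1*(-14) = z + 14 = 14 + z)
(-4 + S(-4)*m(2, q(4)))*(-1367) = (-4 + (14 - 4)*3)*(-1367) = (-4 + 10*3)*(-1367) = (-4 + 30)*(-1367) = 26*(-1367) = -35542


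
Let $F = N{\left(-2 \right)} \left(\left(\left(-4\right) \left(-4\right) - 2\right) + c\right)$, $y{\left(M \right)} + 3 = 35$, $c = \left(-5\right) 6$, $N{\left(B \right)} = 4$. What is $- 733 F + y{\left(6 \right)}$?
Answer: $46944$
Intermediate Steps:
$c = -30$
$y{\left(M \right)} = 32$ ($y{\left(M \right)} = -3 + 35 = 32$)
$F = -64$ ($F = 4 \left(\left(\left(-4\right) \left(-4\right) - 2\right) - 30\right) = 4 \left(\left(16 - 2\right) - 30\right) = 4 \left(14 - 30\right) = 4 \left(-16\right) = -64$)
$- 733 F + y{\left(6 \right)} = \left(-733\right) \left(-64\right) + 32 = 46912 + 32 = 46944$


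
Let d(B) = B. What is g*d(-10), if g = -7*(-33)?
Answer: -2310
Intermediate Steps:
g = 231
g*d(-10) = 231*(-10) = -2310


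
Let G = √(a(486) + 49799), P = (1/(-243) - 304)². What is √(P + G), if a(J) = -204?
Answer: √(5457220129 + 59049*√49595)/243 ≈ 304.37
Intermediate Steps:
P = 5457220129/59049 (P = (-1/243 - 304)² = (-73873/243)² = 5457220129/59049 ≈ 92419.)
G = √49595 (G = √(-204 + 49799) = √49595 ≈ 222.70)
√(P + G) = √(5457220129/59049 + √49595)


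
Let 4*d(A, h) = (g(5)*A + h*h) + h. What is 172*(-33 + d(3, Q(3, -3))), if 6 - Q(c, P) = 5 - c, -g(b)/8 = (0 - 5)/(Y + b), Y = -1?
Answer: -3526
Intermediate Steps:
g(b) = 40/(-1 + b) (g(b) = -8*(0 - 5)/(-1 + b) = -(-40)/(-1 + b) = 40/(-1 + b))
Q(c, P) = 1 + c (Q(c, P) = 6 - (5 - c) = 6 + (-5 + c) = 1 + c)
d(A, h) = h/4 + h²/4 + 5*A/2 (d(A, h) = (((40/(-1 + 5))*A + h*h) + h)/4 = (((40/4)*A + h²) + h)/4 = (((40*(¼))*A + h²) + h)/4 = ((10*A + h²) + h)/4 = ((h² + 10*A) + h)/4 = (h + h² + 10*A)/4 = h/4 + h²/4 + 5*A/2)
172*(-33 + d(3, Q(3, -3))) = 172*(-33 + ((1 + 3)/4 + (1 + 3)²/4 + (5/2)*3)) = 172*(-33 + ((¼)*4 + (¼)*4² + 15/2)) = 172*(-33 + (1 + (¼)*16 + 15/2)) = 172*(-33 + (1 + 4 + 15/2)) = 172*(-33 + 25/2) = 172*(-41/2) = -3526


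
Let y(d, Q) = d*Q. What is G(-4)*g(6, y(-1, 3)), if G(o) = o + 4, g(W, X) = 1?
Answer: 0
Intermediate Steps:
y(d, Q) = Q*d
G(o) = 4 + o
G(-4)*g(6, y(-1, 3)) = (4 - 4)*1 = 0*1 = 0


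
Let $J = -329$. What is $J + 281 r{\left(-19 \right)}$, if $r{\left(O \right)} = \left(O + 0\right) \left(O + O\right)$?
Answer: $202553$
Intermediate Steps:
$r{\left(O \right)} = 2 O^{2}$ ($r{\left(O \right)} = O 2 O = 2 O^{2}$)
$J + 281 r{\left(-19 \right)} = -329 + 281 \cdot 2 \left(-19\right)^{2} = -329 + 281 \cdot 2 \cdot 361 = -329 + 281 \cdot 722 = -329 + 202882 = 202553$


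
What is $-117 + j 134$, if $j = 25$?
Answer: $3233$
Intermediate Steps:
$-117 + j 134 = -117 + 25 \cdot 134 = -117 + 3350 = 3233$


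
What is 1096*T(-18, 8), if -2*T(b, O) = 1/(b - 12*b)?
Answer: -274/99 ≈ -2.7677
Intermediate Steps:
T(b, O) = 1/(22*b) (T(b, O) = -1/(2*(b - 12*b)) = -(-1/(11*b))/2 = -(-1)/(22*b) = 1/(22*b))
1096*T(-18, 8) = 1096*((1/22)/(-18)) = 1096*((1/22)*(-1/18)) = 1096*(-1/396) = -274/99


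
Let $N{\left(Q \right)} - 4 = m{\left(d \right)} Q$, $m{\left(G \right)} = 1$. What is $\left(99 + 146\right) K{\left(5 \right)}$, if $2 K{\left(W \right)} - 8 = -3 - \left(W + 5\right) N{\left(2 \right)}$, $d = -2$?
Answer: $- \frac{13475}{2} \approx -6737.5$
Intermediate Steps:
$N{\left(Q \right)} = 4 + Q$ ($N{\left(Q \right)} = 4 + 1 Q = 4 + Q$)
$K{\left(W \right)} = - \frac{25}{2} - 3 W$ ($K{\left(W \right)} = 4 + \frac{-3 - \left(W + 5\right) \left(4 + 2\right)}{2} = 4 + \frac{-3 - \left(5 + W\right) 6}{2} = 4 + \frac{-3 - \left(30 + 6 W\right)}{2} = 4 + \frac{-33 - 6 W}{2} = 4 - \left(\frac{33}{2} + 3 W\right) = - \frac{25}{2} - 3 W$)
$\left(99 + 146\right) K{\left(5 \right)} = \left(99 + 146\right) \left(- \frac{25}{2} - 15\right) = 245 \left(- \frac{25}{2} - 15\right) = 245 \left(- \frac{55}{2}\right) = - \frac{13475}{2}$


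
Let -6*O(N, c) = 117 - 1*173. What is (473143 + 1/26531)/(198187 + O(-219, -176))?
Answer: 37658870802/15775040759 ≈ 2.3872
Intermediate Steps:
O(N, c) = 28/3 (O(N, c) = -(117 - 1*173)/6 = -(117 - 173)/6 = -⅙*(-56) = 28/3)
(473143 + 1/26531)/(198187 + O(-219, -176)) = (473143 + 1/26531)/(198187 + 28/3) = (473143 + 1/26531)/(594589/3) = (12552956934/26531)*(3/594589) = 37658870802/15775040759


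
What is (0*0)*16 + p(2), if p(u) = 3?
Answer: 3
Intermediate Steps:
(0*0)*16 + p(2) = (0*0)*16 + 3 = 0*16 + 3 = 0 + 3 = 3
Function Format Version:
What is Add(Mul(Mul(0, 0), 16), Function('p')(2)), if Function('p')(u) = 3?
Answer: 3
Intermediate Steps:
Add(Mul(Mul(0, 0), 16), Function('p')(2)) = Add(Mul(Mul(0, 0), 16), 3) = Add(Mul(0, 16), 3) = Add(0, 3) = 3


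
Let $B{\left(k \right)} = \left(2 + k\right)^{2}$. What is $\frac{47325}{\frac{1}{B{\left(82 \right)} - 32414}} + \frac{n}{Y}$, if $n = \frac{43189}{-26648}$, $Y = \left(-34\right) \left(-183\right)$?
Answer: $- \frac{198975794089744789}{165803856} \approx -1.2001 \cdot 10^{9}$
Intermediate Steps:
$Y = 6222$
$n = - \frac{43189}{26648}$ ($n = 43189 \left(- \frac{1}{26648}\right) = - \frac{43189}{26648} \approx -1.6207$)
$\frac{47325}{\frac{1}{B{\left(82 \right)} - 32414}} + \frac{n}{Y} = \frac{47325}{\frac{1}{\left(2 + 82\right)^{2} - 32414}} - \frac{43189}{26648 \cdot 6222} = \frac{47325}{\frac{1}{84^{2} - 32414}} - \frac{43189}{165803856} = \frac{47325}{\frac{1}{7056 - 32414}} - \frac{43189}{165803856} = \frac{47325}{\frac{1}{-25358}} - \frac{43189}{165803856} = \frac{47325}{- \frac{1}{25358}} - \frac{43189}{165803856} = 47325 \left(-25358\right) - \frac{43189}{165803856} = -1200067350 - \frac{43189}{165803856} = - \frac{198975794089744789}{165803856}$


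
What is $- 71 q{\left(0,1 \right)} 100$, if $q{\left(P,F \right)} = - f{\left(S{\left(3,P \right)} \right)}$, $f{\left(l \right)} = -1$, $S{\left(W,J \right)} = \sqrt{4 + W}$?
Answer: $-7100$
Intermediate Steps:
$q{\left(P,F \right)} = 1$ ($q{\left(P,F \right)} = \left(-1\right) \left(-1\right) = 1$)
$- 71 q{\left(0,1 \right)} 100 = \left(-71\right) 1 \cdot 100 = \left(-71\right) 100 = -7100$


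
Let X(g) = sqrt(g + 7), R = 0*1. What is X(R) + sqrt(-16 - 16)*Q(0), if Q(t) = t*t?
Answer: sqrt(7) ≈ 2.6458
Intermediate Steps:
Q(t) = t**2
R = 0
X(g) = sqrt(7 + g)
X(R) + sqrt(-16 - 16)*Q(0) = sqrt(7 + 0) + sqrt(-16 - 16)*0**2 = sqrt(7) + sqrt(-32)*0 = sqrt(7) + (4*I*sqrt(2))*0 = sqrt(7) + 0 = sqrt(7)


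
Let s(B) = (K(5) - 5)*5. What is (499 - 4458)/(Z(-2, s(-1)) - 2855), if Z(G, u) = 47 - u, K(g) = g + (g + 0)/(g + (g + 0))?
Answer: 7918/5621 ≈ 1.4086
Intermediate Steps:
K(g) = ½ + g (K(g) = g + g/(g + g) = g + g/((2*g)) = g + g*(1/(2*g)) = g + ½ = ½ + g)
s(B) = 5/2 (s(B) = ((½ + 5) - 5)*5 = (11/2 - 5)*5 = (½)*5 = 5/2)
(499 - 4458)/(Z(-2, s(-1)) - 2855) = (499 - 4458)/((47 - 1*5/2) - 2855) = -3959/((47 - 5/2) - 2855) = -3959/(89/2 - 2855) = -3959/(-5621/2) = -3959*(-2/5621) = 7918/5621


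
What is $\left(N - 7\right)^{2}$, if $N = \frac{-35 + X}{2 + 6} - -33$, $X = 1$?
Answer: $\frac{7569}{16} \approx 473.06$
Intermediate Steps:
$N = \frac{115}{4}$ ($N = \frac{-35 + 1}{2 + 6} - -33 = - \frac{34}{8} + 33 = \left(-34\right) \frac{1}{8} + 33 = - \frac{17}{4} + 33 = \frac{115}{4} \approx 28.75$)
$\left(N - 7\right)^{2} = \left(\frac{115}{4} - 7\right)^{2} = \left(\frac{87}{4}\right)^{2} = \frac{7569}{16}$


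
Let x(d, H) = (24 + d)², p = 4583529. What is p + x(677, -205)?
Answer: 5074930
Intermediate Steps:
p + x(677, -205) = 4583529 + (24 + 677)² = 4583529 + 701² = 4583529 + 491401 = 5074930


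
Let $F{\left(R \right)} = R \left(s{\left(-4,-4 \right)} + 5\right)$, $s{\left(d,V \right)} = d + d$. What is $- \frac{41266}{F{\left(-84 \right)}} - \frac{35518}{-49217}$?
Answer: $- \frac{144431299}{885906} \approx -163.03$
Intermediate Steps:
$s{\left(d,V \right)} = 2 d$
$F{\left(R \right)} = - 3 R$ ($F{\left(R \right)} = R \left(2 \left(-4\right) + 5\right) = R \left(-8 + 5\right) = R \left(-3\right) = - 3 R$)
$- \frac{41266}{F{\left(-84 \right)}} - \frac{35518}{-49217} = - \frac{41266}{\left(-3\right) \left(-84\right)} - \frac{35518}{-49217} = - \frac{41266}{252} - - \frac{5074}{7031} = \left(-41266\right) \frac{1}{252} + \frac{5074}{7031} = - \frac{20633}{126} + \frac{5074}{7031} = - \frac{144431299}{885906}$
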